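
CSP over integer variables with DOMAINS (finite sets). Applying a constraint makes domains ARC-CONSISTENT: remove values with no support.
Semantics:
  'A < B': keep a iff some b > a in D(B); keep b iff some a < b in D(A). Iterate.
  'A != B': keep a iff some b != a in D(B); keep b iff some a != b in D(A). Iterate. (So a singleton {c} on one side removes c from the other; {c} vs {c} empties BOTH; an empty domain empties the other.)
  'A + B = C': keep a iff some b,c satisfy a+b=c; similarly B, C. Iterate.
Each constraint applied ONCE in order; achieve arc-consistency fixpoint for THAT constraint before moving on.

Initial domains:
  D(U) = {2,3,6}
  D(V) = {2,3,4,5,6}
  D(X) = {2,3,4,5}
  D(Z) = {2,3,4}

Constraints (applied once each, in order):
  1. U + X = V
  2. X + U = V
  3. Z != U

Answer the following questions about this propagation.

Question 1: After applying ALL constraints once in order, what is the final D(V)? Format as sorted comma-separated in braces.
Answer: {4,5,6}

Derivation:
Constraint 1 (U + X = V) on D(U)={2,3,6} D(X)={2,3,4,5} D(V)={2,3,4,5,6}: U {2,3,6}->{2,3}; X {2,3,4,5}->{2,3,4}; V {2,3,4,5,6}->{4,5,6}
Constraint 2 (X + U = V) on D(X)={2,3,4} D(U)={2,3} D(V)={4,5,6}: no change
Constraint 3 (Z != U) on D(Z)={2,3,4} D(U)={2,3}: no change
So after all 3 constraints: D(V) = {4,5,6}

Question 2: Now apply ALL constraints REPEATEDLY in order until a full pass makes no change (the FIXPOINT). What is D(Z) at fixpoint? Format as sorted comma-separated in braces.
Answer: {2,3,4}

Derivation:
pass 0 (initial): D(Z)={2,3,4}
pass 1: U {2,3,6}->{2,3}; V {2,3,4,5,6}->{4,5,6}; X {2,3,4,5}->{2,3,4}
pass 2: no change
Fixpoint after 2 passes: D(Z) = {2,3,4}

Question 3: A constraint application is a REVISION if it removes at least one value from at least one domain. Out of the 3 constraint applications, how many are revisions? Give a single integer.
Answer: 1

Derivation:
Constraint 1 (U + X = V) on D(U)={2,3,6} D(X)={2,3,4,5} D(V)={2,3,4,5,6}: U {2,3,6}->{2,3}; X {2,3,4,5}->{2,3,4}; V {2,3,4,5,6}->{4,5,6} => REVISION
Constraint 2 (X + U = V) on D(X)={2,3,4} D(U)={2,3} D(V)={4,5,6}: no change => not a revision
Constraint 3 (Z != U) on D(Z)={2,3,4} D(U)={2,3}: no change => not a revision
Total revisions = 1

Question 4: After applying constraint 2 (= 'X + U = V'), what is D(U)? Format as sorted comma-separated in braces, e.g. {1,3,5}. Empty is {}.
Constraint 1 (U + X = V) on D(U)={2,3,6} D(X)={2,3,4,5} D(V)={2,3,4,5,6}: U {2,3,6}->{2,3}; X {2,3,4,5}->{2,3,4}; V {2,3,4,5,6}->{4,5,6}
Constraint 2 (X + U = V) on D(X)={2,3,4} D(U)={2,3} D(V)={4,5,6}: no change
So after constraint 2: D(U) = {2,3}

Answer: {2,3}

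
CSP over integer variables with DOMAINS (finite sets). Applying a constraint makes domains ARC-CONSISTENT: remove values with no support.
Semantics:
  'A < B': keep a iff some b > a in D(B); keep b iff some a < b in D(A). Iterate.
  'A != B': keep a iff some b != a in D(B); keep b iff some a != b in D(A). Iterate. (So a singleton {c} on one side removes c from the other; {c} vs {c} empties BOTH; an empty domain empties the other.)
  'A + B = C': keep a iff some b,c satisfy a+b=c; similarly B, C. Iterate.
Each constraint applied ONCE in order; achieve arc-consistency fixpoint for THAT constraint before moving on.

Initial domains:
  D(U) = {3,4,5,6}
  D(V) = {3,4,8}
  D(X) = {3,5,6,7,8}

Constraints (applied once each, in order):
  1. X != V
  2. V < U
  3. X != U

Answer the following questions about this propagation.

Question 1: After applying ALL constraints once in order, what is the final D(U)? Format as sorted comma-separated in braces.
Constraint 1 (X != V) on D(X)={3,5,6,7,8} D(V)={3,4,8}: no change
Constraint 2 (V < U) on D(V)={3,4,8} D(U)={3,4,5,6}: V {3,4,8}->{3,4}; U {3,4,5,6}->{4,5,6}
Constraint 3 (X != U) on D(X)={3,5,6,7,8} D(U)={4,5,6}: no change
So after all 3 constraints: D(U) = {4,5,6}

Answer: {4,5,6}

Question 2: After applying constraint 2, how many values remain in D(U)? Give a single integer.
Answer: 3

Derivation:
Constraint 1 (X != V) on D(X)={3,5,6,7,8} D(V)={3,4,8}: no change
Constraint 2 (V < U) on D(V)={3,4,8} D(U)={3,4,5,6}: V {3,4,8}->{3,4}; U {3,4,5,6}->{4,5,6}
So after constraint 2: D(U)={4,5,6}, size = 3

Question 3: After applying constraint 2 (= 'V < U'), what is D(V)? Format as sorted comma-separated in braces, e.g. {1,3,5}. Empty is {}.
Answer: {3,4}

Derivation:
Constraint 1 (X != V) on D(X)={3,5,6,7,8} D(V)={3,4,8}: no change
Constraint 2 (V < U) on D(V)={3,4,8} D(U)={3,4,5,6}: V {3,4,8}->{3,4}; U {3,4,5,6}->{4,5,6}
So after constraint 2: D(V) = {3,4}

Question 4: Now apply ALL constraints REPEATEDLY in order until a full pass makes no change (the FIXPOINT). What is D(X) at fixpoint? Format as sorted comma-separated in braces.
Answer: {3,5,6,7,8}

Derivation:
pass 0 (initial): D(X)={3,5,6,7,8}
pass 1: U {3,4,5,6}->{4,5,6}; V {3,4,8}->{3,4}
pass 2: no change
Fixpoint after 2 passes: D(X) = {3,5,6,7,8}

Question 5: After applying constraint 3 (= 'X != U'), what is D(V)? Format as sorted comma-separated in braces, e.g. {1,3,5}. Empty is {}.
Constraint 1 (X != V) on D(X)={3,5,6,7,8} D(V)={3,4,8}: no change
Constraint 2 (V < U) on D(V)={3,4,8} D(U)={3,4,5,6}: V {3,4,8}->{3,4}; U {3,4,5,6}->{4,5,6}
Constraint 3 (X != U) on D(X)={3,5,6,7,8} D(U)={4,5,6}: no change
So after constraint 3: D(V) = {3,4}

Answer: {3,4}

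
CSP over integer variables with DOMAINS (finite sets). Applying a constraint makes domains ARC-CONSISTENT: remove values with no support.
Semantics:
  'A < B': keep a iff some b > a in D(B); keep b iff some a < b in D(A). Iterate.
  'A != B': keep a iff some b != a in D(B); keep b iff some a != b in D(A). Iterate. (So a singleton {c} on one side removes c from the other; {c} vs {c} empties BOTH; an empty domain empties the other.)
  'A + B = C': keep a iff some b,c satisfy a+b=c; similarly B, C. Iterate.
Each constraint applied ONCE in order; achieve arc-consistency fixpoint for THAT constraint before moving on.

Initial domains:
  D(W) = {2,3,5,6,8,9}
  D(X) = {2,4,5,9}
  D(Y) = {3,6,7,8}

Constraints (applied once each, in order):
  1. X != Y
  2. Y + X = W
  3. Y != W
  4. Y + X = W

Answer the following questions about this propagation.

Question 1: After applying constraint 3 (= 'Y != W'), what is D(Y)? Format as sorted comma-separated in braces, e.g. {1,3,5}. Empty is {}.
Answer: {3,6,7}

Derivation:
Constraint 1 (X != Y) on D(X)={2,4,5,9} D(Y)={3,6,7,8}: no change
Constraint 2 (Y + X = W) on D(Y)={3,6,7,8} D(X)={2,4,5,9} D(W)={2,3,5,6,8,9}: Y {3,6,7,8}->{3,6,7}; X {2,4,5,9}->{2,5}; W {2,3,5,6,8,9}->{5,8,9}
Constraint 3 (Y != W) on D(Y)={3,6,7} D(W)={5,8,9}: no change
So after constraint 3: D(Y) = {3,6,7}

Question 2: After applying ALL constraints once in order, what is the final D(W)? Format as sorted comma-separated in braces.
Constraint 1 (X != Y) on D(X)={2,4,5,9} D(Y)={3,6,7,8}: no change
Constraint 2 (Y + X = W) on D(Y)={3,6,7,8} D(X)={2,4,5,9} D(W)={2,3,5,6,8,9}: Y {3,6,7,8}->{3,6,7}; X {2,4,5,9}->{2,5}; W {2,3,5,6,8,9}->{5,8,9}
Constraint 3 (Y != W) on D(Y)={3,6,7} D(W)={5,8,9}: no change
Constraint 4 (Y + X = W) on D(Y)={3,6,7} D(X)={2,5} D(W)={5,8,9}: no change
So after all 4 constraints: D(W) = {5,8,9}

Answer: {5,8,9}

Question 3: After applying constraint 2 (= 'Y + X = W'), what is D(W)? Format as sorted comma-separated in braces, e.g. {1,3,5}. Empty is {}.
Constraint 1 (X != Y) on D(X)={2,4,5,9} D(Y)={3,6,7,8}: no change
Constraint 2 (Y + X = W) on D(Y)={3,6,7,8} D(X)={2,4,5,9} D(W)={2,3,5,6,8,9}: Y {3,6,7,8}->{3,6,7}; X {2,4,5,9}->{2,5}; W {2,3,5,6,8,9}->{5,8,9}
So after constraint 2: D(W) = {5,8,9}

Answer: {5,8,9}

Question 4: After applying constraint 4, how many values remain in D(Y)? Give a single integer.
Answer: 3

Derivation:
Constraint 1 (X != Y) on D(X)={2,4,5,9} D(Y)={3,6,7,8}: no change
Constraint 2 (Y + X = W) on D(Y)={3,6,7,8} D(X)={2,4,5,9} D(W)={2,3,5,6,8,9}: Y {3,6,7,8}->{3,6,7}; X {2,4,5,9}->{2,5}; W {2,3,5,6,8,9}->{5,8,9}
Constraint 3 (Y != W) on D(Y)={3,6,7} D(W)={5,8,9}: no change
Constraint 4 (Y + X = W) on D(Y)={3,6,7} D(X)={2,5} D(W)={5,8,9}: no change
So after constraint 4: D(Y)={3,6,7}, size = 3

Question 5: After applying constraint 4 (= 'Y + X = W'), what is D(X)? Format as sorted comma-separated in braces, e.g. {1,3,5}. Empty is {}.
Answer: {2,5}

Derivation:
Constraint 1 (X != Y) on D(X)={2,4,5,9} D(Y)={3,6,7,8}: no change
Constraint 2 (Y + X = W) on D(Y)={3,6,7,8} D(X)={2,4,5,9} D(W)={2,3,5,6,8,9}: Y {3,6,7,8}->{3,6,7}; X {2,4,5,9}->{2,5}; W {2,3,5,6,8,9}->{5,8,9}
Constraint 3 (Y != W) on D(Y)={3,6,7} D(W)={5,8,9}: no change
Constraint 4 (Y + X = W) on D(Y)={3,6,7} D(X)={2,5} D(W)={5,8,9}: no change
So after constraint 4: D(X) = {2,5}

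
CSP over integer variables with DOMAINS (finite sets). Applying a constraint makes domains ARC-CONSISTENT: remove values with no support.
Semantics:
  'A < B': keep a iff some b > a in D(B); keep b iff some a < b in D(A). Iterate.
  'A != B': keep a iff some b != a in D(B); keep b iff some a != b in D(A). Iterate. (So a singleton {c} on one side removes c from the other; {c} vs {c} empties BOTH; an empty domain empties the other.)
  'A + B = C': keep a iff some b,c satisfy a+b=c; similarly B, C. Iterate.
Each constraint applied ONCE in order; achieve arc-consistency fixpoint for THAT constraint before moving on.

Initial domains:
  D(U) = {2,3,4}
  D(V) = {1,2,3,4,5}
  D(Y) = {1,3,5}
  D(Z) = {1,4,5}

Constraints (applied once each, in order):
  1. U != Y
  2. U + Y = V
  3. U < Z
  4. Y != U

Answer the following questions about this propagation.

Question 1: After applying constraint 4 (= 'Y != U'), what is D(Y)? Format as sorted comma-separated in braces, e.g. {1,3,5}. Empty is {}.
Constraint 1 (U != Y) on D(U)={2,3,4} D(Y)={1,3,5}: no change
Constraint 2 (U + Y = V) on D(U)={2,3,4} D(Y)={1,3,5} D(V)={1,2,3,4,5}: Y {1,3,5}->{1,3}; V {1,2,3,4,5}->{3,4,5}
Constraint 3 (U < Z) on D(U)={2,3,4} D(Z)={1,4,5}: Z {1,4,5}->{4,5}
Constraint 4 (Y != U) on D(Y)={1,3} D(U)={2,3,4}: no change
So after constraint 4: D(Y) = {1,3}

Answer: {1,3}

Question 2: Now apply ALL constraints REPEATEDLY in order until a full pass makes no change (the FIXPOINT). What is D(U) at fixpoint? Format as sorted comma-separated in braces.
Answer: {2,3,4}

Derivation:
pass 0 (initial): D(U)={2,3,4}
pass 1: V {1,2,3,4,5}->{3,4,5}; Y {1,3,5}->{1,3}; Z {1,4,5}->{4,5}
pass 2: no change
Fixpoint after 2 passes: D(U) = {2,3,4}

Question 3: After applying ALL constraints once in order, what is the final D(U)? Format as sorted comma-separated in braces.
Constraint 1 (U != Y) on D(U)={2,3,4} D(Y)={1,3,5}: no change
Constraint 2 (U + Y = V) on D(U)={2,3,4} D(Y)={1,3,5} D(V)={1,2,3,4,5}: Y {1,3,5}->{1,3}; V {1,2,3,4,5}->{3,4,5}
Constraint 3 (U < Z) on D(U)={2,3,4} D(Z)={1,4,5}: Z {1,4,5}->{4,5}
Constraint 4 (Y != U) on D(Y)={1,3} D(U)={2,3,4}: no change
So after all 4 constraints: D(U) = {2,3,4}

Answer: {2,3,4}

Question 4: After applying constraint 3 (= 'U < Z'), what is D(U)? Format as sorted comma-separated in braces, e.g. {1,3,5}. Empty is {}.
Constraint 1 (U != Y) on D(U)={2,3,4} D(Y)={1,3,5}: no change
Constraint 2 (U + Y = V) on D(U)={2,3,4} D(Y)={1,3,5} D(V)={1,2,3,4,5}: Y {1,3,5}->{1,3}; V {1,2,3,4,5}->{3,4,5}
Constraint 3 (U < Z) on D(U)={2,3,4} D(Z)={1,4,5}: Z {1,4,5}->{4,5}
So after constraint 3: D(U) = {2,3,4}

Answer: {2,3,4}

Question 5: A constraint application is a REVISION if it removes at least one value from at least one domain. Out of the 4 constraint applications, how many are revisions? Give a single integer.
Answer: 2

Derivation:
Constraint 1 (U != Y) on D(U)={2,3,4} D(Y)={1,3,5}: no change => not a revision
Constraint 2 (U + Y = V) on D(U)={2,3,4} D(Y)={1,3,5} D(V)={1,2,3,4,5}: Y {1,3,5}->{1,3}; V {1,2,3,4,5}->{3,4,5} => REVISION
Constraint 3 (U < Z) on D(U)={2,3,4} D(Z)={1,4,5}: Z {1,4,5}->{4,5} => REVISION
Constraint 4 (Y != U) on D(Y)={1,3} D(U)={2,3,4}: no change => not a revision
Total revisions = 2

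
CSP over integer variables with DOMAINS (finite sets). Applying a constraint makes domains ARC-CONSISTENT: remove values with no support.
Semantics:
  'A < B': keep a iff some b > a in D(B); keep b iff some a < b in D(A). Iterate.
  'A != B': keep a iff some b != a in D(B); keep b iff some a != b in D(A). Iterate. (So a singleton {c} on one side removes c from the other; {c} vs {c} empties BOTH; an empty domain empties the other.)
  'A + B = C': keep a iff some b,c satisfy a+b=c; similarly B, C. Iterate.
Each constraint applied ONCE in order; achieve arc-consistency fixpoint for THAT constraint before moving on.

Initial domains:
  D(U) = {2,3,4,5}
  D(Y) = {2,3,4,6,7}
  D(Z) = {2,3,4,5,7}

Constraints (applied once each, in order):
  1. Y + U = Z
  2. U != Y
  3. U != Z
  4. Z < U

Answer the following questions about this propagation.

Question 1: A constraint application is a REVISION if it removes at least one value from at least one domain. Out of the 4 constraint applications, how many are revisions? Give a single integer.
Constraint 1 (Y + U = Z) on D(Y)={2,3,4,6,7} D(U)={2,3,4,5} D(Z)={2,3,4,5,7}: Y {2,3,4,6,7}->{2,3,4}; Z {2,3,4,5,7}->{4,5,7} => REVISION
Constraint 2 (U != Y) on D(U)={2,3,4,5} D(Y)={2,3,4}: no change => not a revision
Constraint 3 (U != Z) on D(U)={2,3,4,5} D(Z)={4,5,7}: no change => not a revision
Constraint 4 (Z < U) on D(Z)={4,5,7} D(U)={2,3,4,5}: Z {4,5,7}->{4}; U {2,3,4,5}->{5} => REVISION
Total revisions = 2

Answer: 2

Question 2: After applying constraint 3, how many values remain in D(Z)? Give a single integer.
Constraint 1 (Y + U = Z) on D(Y)={2,3,4,6,7} D(U)={2,3,4,5} D(Z)={2,3,4,5,7}: Y {2,3,4,6,7}->{2,3,4}; Z {2,3,4,5,7}->{4,5,7}
Constraint 2 (U != Y) on D(U)={2,3,4,5} D(Y)={2,3,4}: no change
Constraint 3 (U != Z) on D(U)={2,3,4,5} D(Z)={4,5,7}: no change
So after constraint 3: D(Z)={4,5,7}, size = 3

Answer: 3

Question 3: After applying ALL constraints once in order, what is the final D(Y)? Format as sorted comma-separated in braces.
Constraint 1 (Y + U = Z) on D(Y)={2,3,4,6,7} D(U)={2,3,4,5} D(Z)={2,3,4,5,7}: Y {2,3,4,6,7}->{2,3,4}; Z {2,3,4,5,7}->{4,5,7}
Constraint 2 (U != Y) on D(U)={2,3,4,5} D(Y)={2,3,4}: no change
Constraint 3 (U != Z) on D(U)={2,3,4,5} D(Z)={4,5,7}: no change
Constraint 4 (Z < U) on D(Z)={4,5,7} D(U)={2,3,4,5}: Z {4,5,7}->{4}; U {2,3,4,5}->{5}
So after all 4 constraints: D(Y) = {2,3,4}

Answer: {2,3,4}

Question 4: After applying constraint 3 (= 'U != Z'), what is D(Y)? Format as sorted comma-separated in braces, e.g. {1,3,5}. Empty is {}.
Answer: {2,3,4}

Derivation:
Constraint 1 (Y + U = Z) on D(Y)={2,3,4,6,7} D(U)={2,3,4,5} D(Z)={2,3,4,5,7}: Y {2,3,4,6,7}->{2,3,4}; Z {2,3,4,5,7}->{4,5,7}
Constraint 2 (U != Y) on D(U)={2,3,4,5} D(Y)={2,3,4}: no change
Constraint 3 (U != Z) on D(U)={2,3,4,5} D(Z)={4,5,7}: no change
So after constraint 3: D(Y) = {2,3,4}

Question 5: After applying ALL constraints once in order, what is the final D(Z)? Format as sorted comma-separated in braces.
Constraint 1 (Y + U = Z) on D(Y)={2,3,4,6,7} D(U)={2,3,4,5} D(Z)={2,3,4,5,7}: Y {2,3,4,6,7}->{2,3,4}; Z {2,3,4,5,7}->{4,5,7}
Constraint 2 (U != Y) on D(U)={2,3,4,5} D(Y)={2,3,4}: no change
Constraint 3 (U != Z) on D(U)={2,3,4,5} D(Z)={4,5,7}: no change
Constraint 4 (Z < U) on D(Z)={4,5,7} D(U)={2,3,4,5}: Z {4,5,7}->{4}; U {2,3,4,5}->{5}
So after all 4 constraints: D(Z) = {4}

Answer: {4}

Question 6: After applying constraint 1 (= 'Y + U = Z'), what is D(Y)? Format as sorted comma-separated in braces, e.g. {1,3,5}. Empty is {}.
Constraint 1 (Y + U = Z) on D(Y)={2,3,4,6,7} D(U)={2,3,4,5} D(Z)={2,3,4,5,7}: Y {2,3,4,6,7}->{2,3,4}; Z {2,3,4,5,7}->{4,5,7}
So after constraint 1: D(Y) = {2,3,4}

Answer: {2,3,4}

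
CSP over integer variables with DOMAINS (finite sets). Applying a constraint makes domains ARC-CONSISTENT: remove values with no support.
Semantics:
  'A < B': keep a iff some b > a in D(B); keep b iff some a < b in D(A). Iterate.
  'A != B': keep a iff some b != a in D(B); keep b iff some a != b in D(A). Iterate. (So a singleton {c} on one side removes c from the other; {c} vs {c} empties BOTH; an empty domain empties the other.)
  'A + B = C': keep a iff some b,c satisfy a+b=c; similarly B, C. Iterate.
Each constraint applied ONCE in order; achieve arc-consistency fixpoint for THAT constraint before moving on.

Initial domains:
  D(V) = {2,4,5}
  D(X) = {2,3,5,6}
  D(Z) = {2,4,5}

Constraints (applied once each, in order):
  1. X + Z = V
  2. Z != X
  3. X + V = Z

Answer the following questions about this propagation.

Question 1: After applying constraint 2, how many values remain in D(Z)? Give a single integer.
Answer: 1

Derivation:
Constraint 1 (X + Z = V) on D(X)={2,3,5,6} D(Z)={2,4,5} D(V)={2,4,5}: X {2,3,5,6}->{2,3}; Z {2,4,5}->{2}; V {2,4,5}->{4,5}
Constraint 2 (Z != X) on D(Z)={2} D(X)={2,3}: X {2,3}->{3}
So after constraint 2: D(Z)={2}, size = 1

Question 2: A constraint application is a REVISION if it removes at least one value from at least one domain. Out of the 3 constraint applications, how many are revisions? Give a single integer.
Answer: 3

Derivation:
Constraint 1 (X + Z = V) on D(X)={2,3,5,6} D(Z)={2,4,5} D(V)={2,4,5}: X {2,3,5,6}->{2,3}; Z {2,4,5}->{2}; V {2,4,5}->{4,5} => REVISION
Constraint 2 (Z != X) on D(Z)={2} D(X)={2,3}: X {2,3}->{3} => REVISION
Constraint 3 (X + V = Z) on D(X)={3} D(V)={4,5} D(Z)={2}: X {3}->{}; V {4,5}->{}; Z {2}->{} => REVISION
Total revisions = 3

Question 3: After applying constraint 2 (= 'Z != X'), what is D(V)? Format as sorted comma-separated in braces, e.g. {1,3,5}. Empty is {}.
Answer: {4,5}

Derivation:
Constraint 1 (X + Z = V) on D(X)={2,3,5,6} D(Z)={2,4,5} D(V)={2,4,5}: X {2,3,5,6}->{2,3}; Z {2,4,5}->{2}; V {2,4,5}->{4,5}
Constraint 2 (Z != X) on D(Z)={2} D(X)={2,3}: X {2,3}->{3}
So after constraint 2: D(V) = {4,5}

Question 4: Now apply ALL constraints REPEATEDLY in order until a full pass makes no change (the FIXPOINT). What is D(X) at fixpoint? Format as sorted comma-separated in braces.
Answer: {}

Derivation:
pass 0 (initial): D(X)={2,3,5,6}
pass 1: V {2,4,5}->{}; X {2,3,5,6}->{}; Z {2,4,5}->{}
pass 2: no change
Fixpoint after 2 passes: D(X) = {}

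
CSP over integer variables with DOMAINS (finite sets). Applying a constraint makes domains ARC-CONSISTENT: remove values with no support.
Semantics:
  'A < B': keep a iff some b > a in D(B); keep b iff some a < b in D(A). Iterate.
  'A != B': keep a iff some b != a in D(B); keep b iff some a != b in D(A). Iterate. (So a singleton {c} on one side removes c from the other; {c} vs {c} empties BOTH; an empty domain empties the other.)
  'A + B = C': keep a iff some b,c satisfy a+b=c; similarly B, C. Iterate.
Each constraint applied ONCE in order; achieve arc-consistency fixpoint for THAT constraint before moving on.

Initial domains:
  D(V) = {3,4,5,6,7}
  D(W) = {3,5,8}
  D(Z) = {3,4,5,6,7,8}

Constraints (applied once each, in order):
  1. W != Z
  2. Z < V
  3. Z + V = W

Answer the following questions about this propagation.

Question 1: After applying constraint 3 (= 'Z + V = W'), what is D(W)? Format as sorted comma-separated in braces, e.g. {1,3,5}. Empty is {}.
Constraint 1 (W != Z) on D(W)={3,5,8} D(Z)={3,4,5,6,7,8}: no change
Constraint 2 (Z < V) on D(Z)={3,4,5,6,7,8} D(V)={3,4,5,6,7}: Z {3,4,5,6,7,8}->{3,4,5,6}; V {3,4,5,6,7}->{4,5,6,7}
Constraint 3 (Z + V = W) on D(Z)={3,4,5,6} D(V)={4,5,6,7} D(W)={3,5,8}: Z {3,4,5,6}->{3,4}; V {4,5,6,7}->{4,5}; W {3,5,8}->{8}
So after constraint 3: D(W) = {8}

Answer: {8}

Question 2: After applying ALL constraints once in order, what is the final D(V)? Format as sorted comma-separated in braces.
Constraint 1 (W != Z) on D(W)={3,5,8} D(Z)={3,4,5,6,7,8}: no change
Constraint 2 (Z < V) on D(Z)={3,4,5,6,7,8} D(V)={3,4,5,6,7}: Z {3,4,5,6,7,8}->{3,4,5,6}; V {3,4,5,6,7}->{4,5,6,7}
Constraint 3 (Z + V = W) on D(Z)={3,4,5,6} D(V)={4,5,6,7} D(W)={3,5,8}: Z {3,4,5,6}->{3,4}; V {4,5,6,7}->{4,5}; W {3,5,8}->{8}
So after all 3 constraints: D(V) = {4,5}

Answer: {4,5}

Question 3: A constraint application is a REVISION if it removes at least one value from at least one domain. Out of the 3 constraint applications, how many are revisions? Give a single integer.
Constraint 1 (W != Z) on D(W)={3,5,8} D(Z)={3,4,5,6,7,8}: no change => not a revision
Constraint 2 (Z < V) on D(Z)={3,4,5,6,7,8} D(V)={3,4,5,6,7}: Z {3,4,5,6,7,8}->{3,4,5,6}; V {3,4,5,6,7}->{4,5,6,7} => REVISION
Constraint 3 (Z + V = W) on D(Z)={3,4,5,6} D(V)={4,5,6,7} D(W)={3,5,8}: Z {3,4,5,6}->{3,4}; V {4,5,6,7}->{4,5}; W {3,5,8}->{8} => REVISION
Total revisions = 2

Answer: 2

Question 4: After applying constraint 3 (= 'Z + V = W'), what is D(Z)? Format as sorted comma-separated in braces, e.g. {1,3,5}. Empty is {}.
Answer: {3,4}

Derivation:
Constraint 1 (W != Z) on D(W)={3,5,8} D(Z)={3,4,5,6,7,8}: no change
Constraint 2 (Z < V) on D(Z)={3,4,5,6,7,8} D(V)={3,4,5,6,7}: Z {3,4,5,6,7,8}->{3,4,5,6}; V {3,4,5,6,7}->{4,5,6,7}
Constraint 3 (Z + V = W) on D(Z)={3,4,5,6} D(V)={4,5,6,7} D(W)={3,5,8}: Z {3,4,5,6}->{3,4}; V {4,5,6,7}->{4,5}; W {3,5,8}->{8}
So after constraint 3: D(Z) = {3,4}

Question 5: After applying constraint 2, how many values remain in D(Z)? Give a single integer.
Constraint 1 (W != Z) on D(W)={3,5,8} D(Z)={3,4,5,6,7,8}: no change
Constraint 2 (Z < V) on D(Z)={3,4,5,6,7,8} D(V)={3,4,5,6,7}: Z {3,4,5,6,7,8}->{3,4,5,6}; V {3,4,5,6,7}->{4,5,6,7}
So after constraint 2: D(Z)={3,4,5,6}, size = 4

Answer: 4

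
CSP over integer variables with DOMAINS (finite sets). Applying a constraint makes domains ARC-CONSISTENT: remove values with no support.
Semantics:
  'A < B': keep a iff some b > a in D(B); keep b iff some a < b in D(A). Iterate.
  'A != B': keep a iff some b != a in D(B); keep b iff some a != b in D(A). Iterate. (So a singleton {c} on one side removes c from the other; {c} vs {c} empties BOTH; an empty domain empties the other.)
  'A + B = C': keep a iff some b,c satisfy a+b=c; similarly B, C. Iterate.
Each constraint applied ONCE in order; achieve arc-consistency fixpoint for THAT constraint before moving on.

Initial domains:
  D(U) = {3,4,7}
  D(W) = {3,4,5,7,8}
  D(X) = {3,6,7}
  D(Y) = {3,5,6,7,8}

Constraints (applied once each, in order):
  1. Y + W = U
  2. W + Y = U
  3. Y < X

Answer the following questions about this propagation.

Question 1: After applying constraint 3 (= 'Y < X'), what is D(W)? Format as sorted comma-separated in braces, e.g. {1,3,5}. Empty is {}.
Answer: {4}

Derivation:
Constraint 1 (Y + W = U) on D(Y)={3,5,6,7,8} D(W)={3,4,5,7,8} D(U)={3,4,7}: Y {3,5,6,7,8}->{3}; W {3,4,5,7,8}->{4}; U {3,4,7}->{7}
Constraint 2 (W + Y = U) on D(W)={4} D(Y)={3} D(U)={7}: no change
Constraint 3 (Y < X) on D(Y)={3} D(X)={3,6,7}: X {3,6,7}->{6,7}
So after constraint 3: D(W) = {4}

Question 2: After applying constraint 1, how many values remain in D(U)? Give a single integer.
Constraint 1 (Y + W = U) on D(Y)={3,5,6,7,8} D(W)={3,4,5,7,8} D(U)={3,4,7}: Y {3,5,6,7,8}->{3}; W {3,4,5,7,8}->{4}; U {3,4,7}->{7}
So after constraint 1: D(U)={7}, size = 1

Answer: 1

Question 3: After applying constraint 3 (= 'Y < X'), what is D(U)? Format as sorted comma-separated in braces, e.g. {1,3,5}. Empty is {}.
Constraint 1 (Y + W = U) on D(Y)={3,5,6,7,8} D(W)={3,4,5,7,8} D(U)={3,4,7}: Y {3,5,6,7,8}->{3}; W {3,4,5,7,8}->{4}; U {3,4,7}->{7}
Constraint 2 (W + Y = U) on D(W)={4} D(Y)={3} D(U)={7}: no change
Constraint 3 (Y < X) on D(Y)={3} D(X)={3,6,7}: X {3,6,7}->{6,7}
So after constraint 3: D(U) = {7}

Answer: {7}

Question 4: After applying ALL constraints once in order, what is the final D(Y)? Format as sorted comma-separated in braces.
Answer: {3}

Derivation:
Constraint 1 (Y + W = U) on D(Y)={3,5,6,7,8} D(W)={3,4,5,7,8} D(U)={3,4,7}: Y {3,5,6,7,8}->{3}; W {3,4,5,7,8}->{4}; U {3,4,7}->{7}
Constraint 2 (W + Y = U) on D(W)={4} D(Y)={3} D(U)={7}: no change
Constraint 3 (Y < X) on D(Y)={3} D(X)={3,6,7}: X {3,6,7}->{6,7}
So after all 3 constraints: D(Y) = {3}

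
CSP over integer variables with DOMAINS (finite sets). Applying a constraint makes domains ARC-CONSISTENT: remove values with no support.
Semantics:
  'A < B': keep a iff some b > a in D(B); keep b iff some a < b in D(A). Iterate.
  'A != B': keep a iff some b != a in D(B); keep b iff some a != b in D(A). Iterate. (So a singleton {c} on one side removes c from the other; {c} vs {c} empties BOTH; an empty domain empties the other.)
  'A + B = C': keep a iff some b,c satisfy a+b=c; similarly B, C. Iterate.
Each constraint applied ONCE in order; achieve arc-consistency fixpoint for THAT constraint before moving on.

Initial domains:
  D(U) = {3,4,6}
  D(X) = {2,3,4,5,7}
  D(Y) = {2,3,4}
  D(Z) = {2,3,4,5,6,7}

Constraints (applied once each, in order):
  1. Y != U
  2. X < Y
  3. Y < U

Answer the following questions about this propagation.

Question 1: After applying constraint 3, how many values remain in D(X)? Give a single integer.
Answer: 2

Derivation:
Constraint 1 (Y != U) on D(Y)={2,3,4} D(U)={3,4,6}: no change
Constraint 2 (X < Y) on D(X)={2,3,4,5,7} D(Y)={2,3,4}: X {2,3,4,5,7}->{2,3}; Y {2,3,4}->{3,4}
Constraint 3 (Y < U) on D(Y)={3,4} D(U)={3,4,6}: U {3,4,6}->{4,6}
So after constraint 3: D(X)={2,3}, size = 2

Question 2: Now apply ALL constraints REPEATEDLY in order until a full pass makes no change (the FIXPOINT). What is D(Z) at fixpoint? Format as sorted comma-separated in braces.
Answer: {2,3,4,5,6,7}

Derivation:
pass 0 (initial): D(Z)={2,3,4,5,6,7}
pass 1: U {3,4,6}->{4,6}; X {2,3,4,5,7}->{2,3}; Y {2,3,4}->{3,4}
pass 2: no change
Fixpoint after 2 passes: D(Z) = {2,3,4,5,6,7}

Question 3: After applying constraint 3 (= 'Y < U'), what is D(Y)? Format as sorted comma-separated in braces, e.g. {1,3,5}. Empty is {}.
Constraint 1 (Y != U) on D(Y)={2,3,4} D(U)={3,4,6}: no change
Constraint 2 (X < Y) on D(X)={2,3,4,5,7} D(Y)={2,3,4}: X {2,3,4,5,7}->{2,3}; Y {2,3,4}->{3,4}
Constraint 3 (Y < U) on D(Y)={3,4} D(U)={3,4,6}: U {3,4,6}->{4,6}
So after constraint 3: D(Y) = {3,4}

Answer: {3,4}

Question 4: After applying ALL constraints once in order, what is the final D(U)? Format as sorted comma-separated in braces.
Answer: {4,6}

Derivation:
Constraint 1 (Y != U) on D(Y)={2,3,4} D(U)={3,4,6}: no change
Constraint 2 (X < Y) on D(X)={2,3,4,5,7} D(Y)={2,3,4}: X {2,3,4,5,7}->{2,3}; Y {2,3,4}->{3,4}
Constraint 3 (Y < U) on D(Y)={3,4} D(U)={3,4,6}: U {3,4,6}->{4,6}
So after all 3 constraints: D(U) = {4,6}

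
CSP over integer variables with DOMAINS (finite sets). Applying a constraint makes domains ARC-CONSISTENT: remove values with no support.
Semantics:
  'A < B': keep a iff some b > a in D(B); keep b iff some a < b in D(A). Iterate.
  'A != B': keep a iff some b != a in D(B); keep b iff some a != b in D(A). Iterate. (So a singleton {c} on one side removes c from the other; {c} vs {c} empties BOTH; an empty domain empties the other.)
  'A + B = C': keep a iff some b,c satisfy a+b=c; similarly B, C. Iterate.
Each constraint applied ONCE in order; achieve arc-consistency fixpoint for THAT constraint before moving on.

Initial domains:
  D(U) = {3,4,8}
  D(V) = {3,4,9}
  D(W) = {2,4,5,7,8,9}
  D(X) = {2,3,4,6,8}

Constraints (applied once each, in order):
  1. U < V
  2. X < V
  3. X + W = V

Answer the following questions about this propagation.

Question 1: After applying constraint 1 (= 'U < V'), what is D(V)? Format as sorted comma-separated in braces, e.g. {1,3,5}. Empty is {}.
Answer: {4,9}

Derivation:
Constraint 1 (U < V) on D(U)={3,4,8} D(V)={3,4,9}: V {3,4,9}->{4,9}
So after constraint 1: D(V) = {4,9}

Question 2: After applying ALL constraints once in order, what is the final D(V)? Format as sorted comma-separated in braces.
Answer: {4,9}

Derivation:
Constraint 1 (U < V) on D(U)={3,4,8} D(V)={3,4,9}: V {3,4,9}->{4,9}
Constraint 2 (X < V) on D(X)={2,3,4,6,8} D(V)={4,9}: no change
Constraint 3 (X + W = V) on D(X)={2,3,4,6,8} D(W)={2,4,5,7,8,9} D(V)={4,9}: X {2,3,4,6,8}->{2,4}; W {2,4,5,7,8,9}->{2,5,7}
So after all 3 constraints: D(V) = {4,9}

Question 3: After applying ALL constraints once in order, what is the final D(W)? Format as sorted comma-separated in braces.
Constraint 1 (U < V) on D(U)={3,4,8} D(V)={3,4,9}: V {3,4,9}->{4,9}
Constraint 2 (X < V) on D(X)={2,3,4,6,8} D(V)={4,9}: no change
Constraint 3 (X + W = V) on D(X)={2,3,4,6,8} D(W)={2,4,5,7,8,9} D(V)={4,9}: X {2,3,4,6,8}->{2,4}; W {2,4,5,7,8,9}->{2,5,7}
So after all 3 constraints: D(W) = {2,5,7}

Answer: {2,5,7}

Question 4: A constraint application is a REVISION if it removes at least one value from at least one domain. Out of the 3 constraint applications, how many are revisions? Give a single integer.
Constraint 1 (U < V) on D(U)={3,4,8} D(V)={3,4,9}: V {3,4,9}->{4,9} => REVISION
Constraint 2 (X < V) on D(X)={2,3,4,6,8} D(V)={4,9}: no change => not a revision
Constraint 3 (X + W = V) on D(X)={2,3,4,6,8} D(W)={2,4,5,7,8,9} D(V)={4,9}: X {2,3,4,6,8}->{2,4}; W {2,4,5,7,8,9}->{2,5,7} => REVISION
Total revisions = 2

Answer: 2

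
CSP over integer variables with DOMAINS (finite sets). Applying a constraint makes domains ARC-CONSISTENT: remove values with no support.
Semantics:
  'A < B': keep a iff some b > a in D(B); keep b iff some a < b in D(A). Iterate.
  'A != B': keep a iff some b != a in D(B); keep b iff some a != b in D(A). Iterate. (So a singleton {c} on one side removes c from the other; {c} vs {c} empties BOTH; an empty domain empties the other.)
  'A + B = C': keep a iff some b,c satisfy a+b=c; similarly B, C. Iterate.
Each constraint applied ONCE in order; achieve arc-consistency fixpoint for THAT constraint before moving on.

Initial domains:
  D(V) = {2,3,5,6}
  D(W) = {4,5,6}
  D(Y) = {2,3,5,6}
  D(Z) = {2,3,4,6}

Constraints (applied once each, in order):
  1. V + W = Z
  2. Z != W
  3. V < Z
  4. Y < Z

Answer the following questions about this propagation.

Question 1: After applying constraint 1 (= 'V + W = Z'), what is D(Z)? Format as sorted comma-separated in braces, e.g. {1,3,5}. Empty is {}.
Constraint 1 (V + W = Z) on D(V)={2,3,5,6} D(W)={4,5,6} D(Z)={2,3,4,6}: V {2,3,5,6}->{2}; W {4,5,6}->{4}; Z {2,3,4,6}->{6}
So after constraint 1: D(Z) = {6}

Answer: {6}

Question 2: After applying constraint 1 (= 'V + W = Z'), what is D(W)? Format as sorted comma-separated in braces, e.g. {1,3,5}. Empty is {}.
Constraint 1 (V + W = Z) on D(V)={2,3,5,6} D(W)={4,5,6} D(Z)={2,3,4,6}: V {2,3,5,6}->{2}; W {4,5,6}->{4}; Z {2,3,4,6}->{6}
So after constraint 1: D(W) = {4}

Answer: {4}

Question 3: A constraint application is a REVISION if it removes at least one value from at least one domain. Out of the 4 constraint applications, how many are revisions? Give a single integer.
Constraint 1 (V + W = Z) on D(V)={2,3,5,6} D(W)={4,5,6} D(Z)={2,3,4,6}: V {2,3,5,6}->{2}; W {4,5,6}->{4}; Z {2,3,4,6}->{6} => REVISION
Constraint 2 (Z != W) on D(Z)={6} D(W)={4}: no change => not a revision
Constraint 3 (V < Z) on D(V)={2} D(Z)={6}: no change => not a revision
Constraint 4 (Y < Z) on D(Y)={2,3,5,6} D(Z)={6}: Y {2,3,5,6}->{2,3,5} => REVISION
Total revisions = 2

Answer: 2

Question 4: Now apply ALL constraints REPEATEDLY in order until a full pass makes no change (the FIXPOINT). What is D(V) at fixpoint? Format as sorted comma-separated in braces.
Answer: {2}

Derivation:
pass 0 (initial): D(V)={2,3,5,6}
pass 1: V {2,3,5,6}->{2}; W {4,5,6}->{4}; Y {2,3,5,6}->{2,3,5}; Z {2,3,4,6}->{6}
pass 2: no change
Fixpoint after 2 passes: D(V) = {2}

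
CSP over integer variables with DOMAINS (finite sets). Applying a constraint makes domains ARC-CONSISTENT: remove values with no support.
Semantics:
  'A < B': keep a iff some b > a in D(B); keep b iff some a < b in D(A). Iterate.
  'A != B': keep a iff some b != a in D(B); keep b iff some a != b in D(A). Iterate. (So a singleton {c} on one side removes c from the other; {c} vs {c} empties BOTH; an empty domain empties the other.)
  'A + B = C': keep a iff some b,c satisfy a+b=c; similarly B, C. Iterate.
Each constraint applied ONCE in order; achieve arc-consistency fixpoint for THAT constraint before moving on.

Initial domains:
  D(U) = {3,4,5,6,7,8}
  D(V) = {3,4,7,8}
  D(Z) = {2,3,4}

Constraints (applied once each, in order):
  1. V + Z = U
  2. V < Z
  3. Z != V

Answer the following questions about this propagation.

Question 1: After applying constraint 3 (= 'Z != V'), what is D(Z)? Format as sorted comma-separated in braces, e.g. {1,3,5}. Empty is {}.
Constraint 1 (V + Z = U) on D(V)={3,4,7,8} D(Z)={2,3,4} D(U)={3,4,5,6,7,8}: V {3,4,7,8}->{3,4}; U {3,4,5,6,7,8}->{5,6,7,8}
Constraint 2 (V < Z) on D(V)={3,4} D(Z)={2,3,4}: V {3,4}->{3}; Z {2,3,4}->{4}
Constraint 3 (Z != V) on D(Z)={4} D(V)={3}: no change
So after constraint 3: D(Z) = {4}

Answer: {4}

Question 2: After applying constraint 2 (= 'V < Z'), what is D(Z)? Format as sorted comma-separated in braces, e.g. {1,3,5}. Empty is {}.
Answer: {4}

Derivation:
Constraint 1 (V + Z = U) on D(V)={3,4,7,8} D(Z)={2,3,4} D(U)={3,4,5,6,7,8}: V {3,4,7,8}->{3,4}; U {3,4,5,6,7,8}->{5,6,7,8}
Constraint 2 (V < Z) on D(V)={3,4} D(Z)={2,3,4}: V {3,4}->{3}; Z {2,3,4}->{4}
So after constraint 2: D(Z) = {4}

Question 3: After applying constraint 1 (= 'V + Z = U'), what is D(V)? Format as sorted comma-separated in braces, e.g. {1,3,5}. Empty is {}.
Constraint 1 (V + Z = U) on D(V)={3,4,7,8} D(Z)={2,3,4} D(U)={3,4,5,6,7,8}: V {3,4,7,8}->{3,4}; U {3,4,5,6,7,8}->{5,6,7,8}
So after constraint 1: D(V) = {3,4}

Answer: {3,4}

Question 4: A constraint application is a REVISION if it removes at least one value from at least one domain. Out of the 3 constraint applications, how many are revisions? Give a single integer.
Answer: 2

Derivation:
Constraint 1 (V + Z = U) on D(V)={3,4,7,8} D(Z)={2,3,4} D(U)={3,4,5,6,7,8}: V {3,4,7,8}->{3,4}; U {3,4,5,6,7,8}->{5,6,7,8} => REVISION
Constraint 2 (V < Z) on D(V)={3,4} D(Z)={2,3,4}: V {3,4}->{3}; Z {2,3,4}->{4} => REVISION
Constraint 3 (Z != V) on D(Z)={4} D(V)={3}: no change => not a revision
Total revisions = 2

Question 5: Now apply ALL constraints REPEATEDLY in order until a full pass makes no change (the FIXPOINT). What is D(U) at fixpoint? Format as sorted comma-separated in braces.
Answer: {7}

Derivation:
pass 0 (initial): D(U)={3,4,5,6,7,8}
pass 1: U {3,4,5,6,7,8}->{5,6,7,8}; V {3,4,7,8}->{3}; Z {2,3,4}->{4}
pass 2: U {5,6,7,8}->{7}
pass 3: no change
Fixpoint after 3 passes: D(U) = {7}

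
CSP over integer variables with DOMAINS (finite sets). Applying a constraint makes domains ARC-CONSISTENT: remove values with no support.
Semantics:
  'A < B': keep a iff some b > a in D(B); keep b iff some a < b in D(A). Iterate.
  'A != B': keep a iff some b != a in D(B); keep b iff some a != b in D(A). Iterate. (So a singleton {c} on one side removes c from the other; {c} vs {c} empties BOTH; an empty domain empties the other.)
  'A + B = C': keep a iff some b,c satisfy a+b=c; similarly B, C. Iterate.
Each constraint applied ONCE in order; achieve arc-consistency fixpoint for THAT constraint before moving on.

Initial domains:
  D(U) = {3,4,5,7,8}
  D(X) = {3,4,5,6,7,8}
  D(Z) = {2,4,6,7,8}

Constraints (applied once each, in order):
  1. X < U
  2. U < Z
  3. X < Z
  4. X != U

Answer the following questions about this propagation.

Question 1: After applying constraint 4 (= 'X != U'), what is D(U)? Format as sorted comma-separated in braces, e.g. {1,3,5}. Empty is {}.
Answer: {4,5,7}

Derivation:
Constraint 1 (X < U) on D(X)={3,4,5,6,7,8} D(U)={3,4,5,7,8}: X {3,4,5,6,7,8}->{3,4,5,6,7}; U {3,4,5,7,8}->{4,5,7,8}
Constraint 2 (U < Z) on D(U)={4,5,7,8} D(Z)={2,4,6,7,8}: U {4,5,7,8}->{4,5,7}; Z {2,4,6,7,8}->{6,7,8}
Constraint 3 (X < Z) on D(X)={3,4,5,6,7} D(Z)={6,7,8}: no change
Constraint 4 (X != U) on D(X)={3,4,5,6,7} D(U)={4,5,7}: no change
So after constraint 4: D(U) = {4,5,7}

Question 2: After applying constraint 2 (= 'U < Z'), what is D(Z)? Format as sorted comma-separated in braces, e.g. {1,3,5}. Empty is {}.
Constraint 1 (X < U) on D(X)={3,4,5,6,7,8} D(U)={3,4,5,7,8}: X {3,4,5,6,7,8}->{3,4,5,6,7}; U {3,4,5,7,8}->{4,5,7,8}
Constraint 2 (U < Z) on D(U)={4,5,7,8} D(Z)={2,4,6,7,8}: U {4,5,7,8}->{4,5,7}; Z {2,4,6,7,8}->{6,7,8}
So after constraint 2: D(Z) = {6,7,8}

Answer: {6,7,8}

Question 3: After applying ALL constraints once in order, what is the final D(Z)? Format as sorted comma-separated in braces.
Answer: {6,7,8}

Derivation:
Constraint 1 (X < U) on D(X)={3,4,5,6,7,8} D(U)={3,4,5,7,8}: X {3,4,5,6,7,8}->{3,4,5,6,7}; U {3,4,5,7,8}->{4,5,7,8}
Constraint 2 (U < Z) on D(U)={4,5,7,8} D(Z)={2,4,6,7,8}: U {4,5,7,8}->{4,5,7}; Z {2,4,6,7,8}->{6,7,8}
Constraint 3 (X < Z) on D(X)={3,4,5,6,7} D(Z)={6,7,8}: no change
Constraint 4 (X != U) on D(X)={3,4,5,6,7} D(U)={4,5,7}: no change
So after all 4 constraints: D(Z) = {6,7,8}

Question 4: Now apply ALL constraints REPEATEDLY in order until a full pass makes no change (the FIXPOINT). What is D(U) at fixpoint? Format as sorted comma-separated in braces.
Answer: {4,5,7}

Derivation:
pass 0 (initial): D(U)={3,4,5,7,8}
pass 1: U {3,4,5,7,8}->{4,5,7}; X {3,4,5,6,7,8}->{3,4,5,6,7}; Z {2,4,6,7,8}->{6,7,8}
pass 2: X {3,4,5,6,7}->{3,4,5,6}
pass 3: no change
Fixpoint after 3 passes: D(U) = {4,5,7}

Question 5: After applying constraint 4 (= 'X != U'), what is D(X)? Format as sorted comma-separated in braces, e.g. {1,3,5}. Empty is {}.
Constraint 1 (X < U) on D(X)={3,4,5,6,7,8} D(U)={3,4,5,7,8}: X {3,4,5,6,7,8}->{3,4,5,6,7}; U {3,4,5,7,8}->{4,5,7,8}
Constraint 2 (U < Z) on D(U)={4,5,7,8} D(Z)={2,4,6,7,8}: U {4,5,7,8}->{4,5,7}; Z {2,4,6,7,8}->{6,7,8}
Constraint 3 (X < Z) on D(X)={3,4,5,6,7} D(Z)={6,7,8}: no change
Constraint 4 (X != U) on D(X)={3,4,5,6,7} D(U)={4,5,7}: no change
So after constraint 4: D(X) = {3,4,5,6,7}

Answer: {3,4,5,6,7}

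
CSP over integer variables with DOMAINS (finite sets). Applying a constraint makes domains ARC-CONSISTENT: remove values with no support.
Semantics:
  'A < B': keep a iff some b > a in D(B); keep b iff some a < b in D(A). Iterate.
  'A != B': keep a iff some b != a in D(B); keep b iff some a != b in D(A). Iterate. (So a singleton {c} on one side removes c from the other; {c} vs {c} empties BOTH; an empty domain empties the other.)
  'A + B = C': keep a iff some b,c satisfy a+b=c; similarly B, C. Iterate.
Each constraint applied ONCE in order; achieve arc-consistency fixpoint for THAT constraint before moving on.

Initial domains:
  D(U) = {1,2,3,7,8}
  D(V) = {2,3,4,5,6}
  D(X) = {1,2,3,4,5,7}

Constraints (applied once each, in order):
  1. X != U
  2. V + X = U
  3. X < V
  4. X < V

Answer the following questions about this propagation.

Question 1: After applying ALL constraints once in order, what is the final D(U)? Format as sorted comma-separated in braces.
Constraint 1 (X != U) on D(X)={1,2,3,4,5,7} D(U)={1,2,3,7,8}: no change
Constraint 2 (V + X = U) on D(V)={2,3,4,5,6} D(X)={1,2,3,4,5,7} D(U)={1,2,3,7,8}: X {1,2,3,4,5,7}->{1,2,3,4,5}; U {1,2,3,7,8}->{3,7,8}
Constraint 3 (X < V) on D(X)={1,2,3,4,5} D(V)={2,3,4,5,6}: no change
Constraint 4 (X < V) on D(X)={1,2,3,4,5} D(V)={2,3,4,5,6}: no change
So after all 4 constraints: D(U) = {3,7,8}

Answer: {3,7,8}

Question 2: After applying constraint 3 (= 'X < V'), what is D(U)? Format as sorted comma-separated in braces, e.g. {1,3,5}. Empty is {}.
Answer: {3,7,8}

Derivation:
Constraint 1 (X != U) on D(X)={1,2,3,4,5,7} D(U)={1,2,3,7,8}: no change
Constraint 2 (V + X = U) on D(V)={2,3,4,5,6} D(X)={1,2,3,4,5,7} D(U)={1,2,3,7,8}: X {1,2,3,4,5,7}->{1,2,3,4,5}; U {1,2,3,7,8}->{3,7,8}
Constraint 3 (X < V) on D(X)={1,2,3,4,5} D(V)={2,3,4,5,6}: no change
So after constraint 3: D(U) = {3,7,8}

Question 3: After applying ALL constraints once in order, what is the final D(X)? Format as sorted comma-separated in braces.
Constraint 1 (X != U) on D(X)={1,2,3,4,5,7} D(U)={1,2,3,7,8}: no change
Constraint 2 (V + X = U) on D(V)={2,3,4,5,6} D(X)={1,2,3,4,5,7} D(U)={1,2,3,7,8}: X {1,2,3,4,5,7}->{1,2,3,4,5}; U {1,2,3,7,8}->{3,7,8}
Constraint 3 (X < V) on D(X)={1,2,3,4,5} D(V)={2,3,4,5,6}: no change
Constraint 4 (X < V) on D(X)={1,2,3,4,5} D(V)={2,3,4,5,6}: no change
So after all 4 constraints: D(X) = {1,2,3,4,5}

Answer: {1,2,3,4,5}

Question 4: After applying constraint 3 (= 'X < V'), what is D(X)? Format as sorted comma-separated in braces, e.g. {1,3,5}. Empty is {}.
Constraint 1 (X != U) on D(X)={1,2,3,4,5,7} D(U)={1,2,3,7,8}: no change
Constraint 2 (V + X = U) on D(V)={2,3,4,5,6} D(X)={1,2,3,4,5,7} D(U)={1,2,3,7,8}: X {1,2,3,4,5,7}->{1,2,3,4,5}; U {1,2,3,7,8}->{3,7,8}
Constraint 3 (X < V) on D(X)={1,2,3,4,5} D(V)={2,3,4,5,6}: no change
So after constraint 3: D(X) = {1,2,3,4,5}

Answer: {1,2,3,4,5}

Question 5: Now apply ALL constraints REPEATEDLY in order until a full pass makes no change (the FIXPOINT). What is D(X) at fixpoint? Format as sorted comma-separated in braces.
pass 0 (initial): D(X)={1,2,3,4,5,7}
pass 1: U {1,2,3,7,8}->{3,7,8}; X {1,2,3,4,5,7}->{1,2,3,4,5}
pass 2: no change
Fixpoint after 2 passes: D(X) = {1,2,3,4,5}

Answer: {1,2,3,4,5}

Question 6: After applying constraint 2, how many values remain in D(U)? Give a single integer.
Constraint 1 (X != U) on D(X)={1,2,3,4,5,7} D(U)={1,2,3,7,8}: no change
Constraint 2 (V + X = U) on D(V)={2,3,4,5,6} D(X)={1,2,3,4,5,7} D(U)={1,2,3,7,8}: X {1,2,3,4,5,7}->{1,2,3,4,5}; U {1,2,3,7,8}->{3,7,8}
So after constraint 2: D(U)={3,7,8}, size = 3

Answer: 3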